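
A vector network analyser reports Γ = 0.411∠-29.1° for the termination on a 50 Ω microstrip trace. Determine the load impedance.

Z_L ≈ 92.2 − j44.4 Ω

Z_L = Z_0·(1 + Γ)/(1 − Γ) = 50·(1.36 − j0.2)/(0.641 + j0.2)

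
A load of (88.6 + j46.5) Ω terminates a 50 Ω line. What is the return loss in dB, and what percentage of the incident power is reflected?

Γ = (38.6 + j46.5)/(138.6 + j46.5), |Γ| = 0.413
RL = −20·log₁₀(0.413) = 7.67 dB
P_refl/P_inc = |Γ|² = 0.171

RL ≈ 7.67 dB; 17.1% of incident power reflected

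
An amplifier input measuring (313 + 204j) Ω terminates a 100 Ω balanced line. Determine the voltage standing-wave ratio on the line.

Γ = (Z_L − Z_0)/(Z_L + Z_0) = (213 + j204)/(413 + j204)
|Γ| = 295/461 = 0.64
VSWR = (1 + |Γ|)/(1 − |Γ|) = 1.64/0.36

VSWR ≈ 4.56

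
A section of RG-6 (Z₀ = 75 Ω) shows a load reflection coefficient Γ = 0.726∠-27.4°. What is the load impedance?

Z_L ≈ 149 − j211 Ω

Z_L = Z_0·(1 + Γ)/(1 − Γ) = 75·(1.64 − j0.334)/(0.355 + j0.334)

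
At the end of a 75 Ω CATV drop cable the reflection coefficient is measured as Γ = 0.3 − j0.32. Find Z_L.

Z_L ≈ 102 − j81 Ω

Z_L = Z_0·(1 + Γ)/(1 − Γ) = 75·(1.3 − j0.32)/(0.7 + j0.32)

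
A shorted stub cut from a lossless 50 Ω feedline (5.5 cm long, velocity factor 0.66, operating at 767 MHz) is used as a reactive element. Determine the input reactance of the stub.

λ = v/f = 0.66·c / 767 MHz = 0.258 m
βl = 2π·l/λ = 2π × 0.213 = 76.7°
tan(βl) = 4.23
For a shorted stub, Z_in = jZ_0·tan(βl)

X_in ≈ 212 Ω (inductive)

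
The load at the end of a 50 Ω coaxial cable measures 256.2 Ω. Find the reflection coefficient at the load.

Γ = 0.673

Γ = (Z_L − Z_0)/(Z_L + Z_0) = (256.2 − 50)/(256.2 + 50) = 206.2/306.2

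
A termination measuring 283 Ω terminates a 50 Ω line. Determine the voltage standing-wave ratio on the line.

VSWR ≈ 5.66

Γ = (283 − 50)/(283 + 50) = 0.7
VSWR = (1 + 0.7)/(1 − 0.7)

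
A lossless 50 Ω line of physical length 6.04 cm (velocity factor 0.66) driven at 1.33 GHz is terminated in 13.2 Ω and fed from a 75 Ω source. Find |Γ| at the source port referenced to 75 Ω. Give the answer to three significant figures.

λ = v/f = 0.66·c / 1.33 GHz = 0.149 m
βl = 2π·l/λ = 2π × 0.406 = 146°
tan(βl) = -0.673
Z_in = Z_0·(Z_L + jZ_0·tanβl)/(Z_0 + jZ_L·tanβl) = 18.6 − j30.3 Ω
Γ_s = (Z_in − Z_s)/(Z_in + Z_s) = (-56.4 − j30.3)/(93.6 − j30.3), |Γ_s| = 0.651

|Γ| ≈ 0.651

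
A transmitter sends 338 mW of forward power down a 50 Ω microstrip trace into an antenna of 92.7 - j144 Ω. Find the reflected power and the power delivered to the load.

|Γ| = |(42.7 − j144)/(142.7 − j144)| = 0.741
|Γ|² = 0.549
P_refl = |Γ|²·P_inc = 186 mW, P_del = (1 − |Γ|²)·P_inc = 152 mW

P_reflected ≈ 186 mW; P_delivered ≈ 152 mW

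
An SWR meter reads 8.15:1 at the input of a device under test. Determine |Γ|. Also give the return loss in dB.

|Γ| = (S − 1)/(S + 1) = (8.15 − 1)/(8.15 + 1) = 7.15/9.15
RL = −20·log₁₀|Γ| = −20·log₁₀(0.781)

|Γ| ≈ 0.781; return loss ≈ 2.14 dB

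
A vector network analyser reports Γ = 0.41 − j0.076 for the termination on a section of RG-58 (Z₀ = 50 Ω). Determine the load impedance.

Z_L = Z_0·(1 + Γ)/(1 − Γ) = 50·(1.41 − j0.076)/(0.59 + j0.076)

Z_L ≈ 117 − j21.5 Ω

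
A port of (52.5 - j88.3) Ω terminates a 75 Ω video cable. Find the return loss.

Γ = (-22.5 − j88.3)/(127.5 − j88.3), |Γ| = 0.588
RL = −20·log₁₀|Γ| = −20·log₁₀(0.588)

RL ≈ 4.62 dB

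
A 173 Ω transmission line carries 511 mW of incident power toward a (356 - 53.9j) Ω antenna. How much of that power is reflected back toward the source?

P_reflected ≈ 65.8 mW

|Γ| = |(183 − j53.9)/(529 − j53.9)| = 0.359
|Γ|² = 0.129
P_refl = |Γ|²·P_inc = 65.8 mW, P_del = (1 − |Γ|²)·P_inc = 445 mW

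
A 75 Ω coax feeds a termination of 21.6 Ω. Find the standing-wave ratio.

Γ = (21.6 − 75)/(21.6 + 75) = -0.553
VSWR = (1 + 0.553)/(1 − 0.553)

VSWR ≈ 3.47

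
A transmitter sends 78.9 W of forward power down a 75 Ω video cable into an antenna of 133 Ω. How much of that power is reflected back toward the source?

P_reflected ≈ 6.13 W

Γ = (133 − 75)/(133 + 75) = 0.279
|Γ|² = 0.0778
P_refl = |Γ|²·P_inc = 6.13 W, P_del = (1 − |Γ|²)·P_inc = 72.8 W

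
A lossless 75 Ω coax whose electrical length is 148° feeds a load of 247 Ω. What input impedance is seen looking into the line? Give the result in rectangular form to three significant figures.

tan(βl) = tan(148°) = -0.625
Z_in = Z_0·(Z_L + jZ_0·tanβl)/(Z_0 + jZ_L·tanβl)
     = 75·(247 − j46.9)/(75 − j154)

Z_in ≈ 65.6 + j88.1 Ω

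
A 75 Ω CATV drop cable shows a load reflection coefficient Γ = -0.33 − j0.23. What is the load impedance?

Z_L ≈ 34.5 − j18.9 Ω

Z_L = Z_0·(1 + Γ)/(1 − Γ) = 75·(0.67 − j0.23)/(1.33 + j0.23)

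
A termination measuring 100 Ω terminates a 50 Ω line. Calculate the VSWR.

VSWR ≈ 2

Γ = (100 − 50)/(100 + 50) = 0.333
VSWR = (1 + 0.333)/(1 − 0.333)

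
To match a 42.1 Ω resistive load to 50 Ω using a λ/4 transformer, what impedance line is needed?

Z_qwt ≈ 45.9 Ω

Z_qwt = √(Z_0·R_L) = √(50 × 42.1) = √2105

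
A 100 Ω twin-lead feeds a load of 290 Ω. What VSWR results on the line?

Γ = (290 − 100)/(290 + 100) = 0.487
VSWR = (1 + 0.487)/(1 − 0.487)

VSWR ≈ 2.9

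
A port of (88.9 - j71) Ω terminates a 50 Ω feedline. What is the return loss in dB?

Γ = (38.9 − j71)/(138.9 − j71), |Γ| = 0.519
RL = −20·log₁₀|Γ| = −20·log₁₀(0.519)

RL ≈ 5.7 dB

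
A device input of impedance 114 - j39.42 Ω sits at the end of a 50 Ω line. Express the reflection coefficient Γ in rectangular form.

Γ ≈ 0.424 − j0.139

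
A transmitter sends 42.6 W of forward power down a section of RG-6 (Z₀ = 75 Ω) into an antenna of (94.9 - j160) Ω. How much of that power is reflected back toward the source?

P_reflected ≈ 20.3 W

|Γ| = |(19.9 − j160)/(169.9 − j160)| = 0.691
|Γ|² = 0.477
P_refl = |Γ|²·P_inc = 20.3 W, P_del = (1 − |Γ|²)·P_inc = 22.3 W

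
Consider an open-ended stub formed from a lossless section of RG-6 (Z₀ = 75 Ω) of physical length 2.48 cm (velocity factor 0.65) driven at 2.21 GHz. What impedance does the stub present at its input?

λ = v/f = 0.65·c / 2.21 GHz = 0.0882 m
βl = 2π·l/λ = 2π × 0.281 = 101°
tan(βl) = -5.06
For an open-ended stub, Z_in = −jZ_0·cot(βl) = −jZ_0/tan(βl)

Z_in ≈ +j14.8 Ω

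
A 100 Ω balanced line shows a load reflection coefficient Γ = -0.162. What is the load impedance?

Z_L = Z_0·(1 + Γ)/(1 − Γ) = 100·(0.838)/(1.16)

Z_L ≈ 72.1 Ω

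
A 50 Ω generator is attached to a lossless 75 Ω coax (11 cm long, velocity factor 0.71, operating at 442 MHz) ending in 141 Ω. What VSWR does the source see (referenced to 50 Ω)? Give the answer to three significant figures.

VSWR ≈ 1.31

λ = v/f = 0.71·c / 442 MHz = 0.482 m
βl = 2π·l/λ = 2π × 0.228 = 82.2°
tan(βl) = 7.28
Z_in = Z_0·(Z_L + jZ_0·tanβl)/(Z_0 + jZ_L·tanβl) = 40.4 − j7.35 Ω
Γ_s = (Z_in − Z_s)/(Z_in + Z_s) = (-9.57 − j7.35)/(90.4 − j7.35), |Γ_s| = 0.133
VSWR = (1 + |Γ_s|)/(1 − |Γ_s|)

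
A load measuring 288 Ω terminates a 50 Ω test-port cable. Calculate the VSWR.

For a purely resistive load, VSWR = R_L/Z_0 or Z_0/R_L (whichever > 1) = 288/50

VSWR ≈ 5.76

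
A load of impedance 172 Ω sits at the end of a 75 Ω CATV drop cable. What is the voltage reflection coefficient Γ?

Γ = 0.393

Γ = (Z_L − Z_0)/(Z_L + Z_0) = (172 − 75)/(172 + 75) = 97/247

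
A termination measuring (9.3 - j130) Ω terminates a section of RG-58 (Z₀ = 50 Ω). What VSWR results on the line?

VSWR ≈ 41.9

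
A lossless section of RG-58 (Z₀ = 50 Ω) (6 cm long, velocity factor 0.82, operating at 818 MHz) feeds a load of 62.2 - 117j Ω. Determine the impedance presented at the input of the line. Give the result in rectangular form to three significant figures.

λ = v/f = 0.82·c / 818 MHz = 0.301 m
βl = 2π·l/λ = 2π × 0.2 = 71.8°
tan(βl) = tan(71.8°) = 3.05
Z_in = Z_0·(Z_L + jZ_0·tanβl)/(Z_0 + jZ_L·tanβl)
     = 50·(62.2 + j35.3)/(406 + j189)

Z_in ≈ 7.95 + j0.636 Ω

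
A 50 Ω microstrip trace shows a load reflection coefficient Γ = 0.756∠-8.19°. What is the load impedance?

Z_L = Z_0·(1 + Γ)/(1 − Γ) = 50·(1.75 − j0.108)/(0.252 + j0.108)

Z_L ≈ 286 − j144 Ω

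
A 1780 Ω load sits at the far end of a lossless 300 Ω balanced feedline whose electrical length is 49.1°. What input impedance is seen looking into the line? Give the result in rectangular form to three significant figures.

Z_in ≈ 86.7 − j247 Ω

tan(βl) = tan(49.1°) = 1.15
Z_in = Z_0·(Z_L + jZ_0·tanβl)/(Z_0 + jZ_L·tanβl)
     = 300·(1780 + j346)/(300 + j2050)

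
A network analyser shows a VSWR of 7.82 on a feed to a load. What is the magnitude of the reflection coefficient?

|Γ| = (S − 1)/(S + 1) = (7.82 − 1)/(7.82 + 1) = 6.82/8.82

|Γ| ≈ 0.773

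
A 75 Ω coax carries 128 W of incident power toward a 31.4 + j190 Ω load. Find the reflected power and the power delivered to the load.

P_reflected ≈ 103 W; P_delivered ≈ 25.4 W

|Γ| = |(-43.6 + j190)/(106.4 + j190)| = 0.895
|Γ|² = 0.801
P_refl = |Γ|²·P_inc = 103 W, P_del = (1 − |Γ|²)·P_inc = 25.4 W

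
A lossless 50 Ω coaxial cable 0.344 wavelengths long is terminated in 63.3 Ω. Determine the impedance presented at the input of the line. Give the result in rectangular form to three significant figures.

Z_in ≈ 44.7 + j9.85 Ω

βl = 2π × 0.344 = 124°
tan(βl) = tan(124°) = -1.49
Z_in = Z_0·(Z_L + jZ_0·tanβl)/(Z_0 + jZ_L·tanβl)
     = 50·(63.3 − j74.6)/(50 − j94.4)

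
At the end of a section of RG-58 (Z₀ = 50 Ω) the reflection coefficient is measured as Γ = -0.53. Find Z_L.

Z_L ≈ 15.4 Ω

Z_L = Z_0·(1 + Γ)/(1 − Γ) = 50·(0.47)/(1.53)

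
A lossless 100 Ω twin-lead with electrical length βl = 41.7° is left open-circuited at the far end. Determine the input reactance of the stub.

X_in ≈ -112 Ω (capacitive)

tan(βl) = 0.891
For an open-circuited stub, Z_in = −jZ_0·cot(βl) = −jZ_0/tan(βl)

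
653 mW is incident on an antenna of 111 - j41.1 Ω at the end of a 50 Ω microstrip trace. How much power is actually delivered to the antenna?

P_delivered ≈ 525 mW

|Γ| = |(61 − j41.1)/(161 − j41.1)| = 0.443
|Γ|² = 0.196
P_refl = |Γ|²·P_inc = 128 mW, P_del = (1 − |Γ|²)·P_inc = 525 mW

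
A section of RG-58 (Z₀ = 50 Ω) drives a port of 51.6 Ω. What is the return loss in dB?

RL ≈ 36.1 dB

Γ = (51.6 − 50)/(51.6 + 50) = 0.0157
RL = −20·log₁₀|Γ| = −20·log₁₀(0.0157)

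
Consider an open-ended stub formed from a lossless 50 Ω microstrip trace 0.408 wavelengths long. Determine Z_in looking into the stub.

βl = 2π × 0.408 = 147°
tan(βl) = -0.652
For an open-ended stub, Z_in = −jZ_0·cot(βl) = −jZ_0/tan(βl)

Z_in ≈ +j76.6 Ω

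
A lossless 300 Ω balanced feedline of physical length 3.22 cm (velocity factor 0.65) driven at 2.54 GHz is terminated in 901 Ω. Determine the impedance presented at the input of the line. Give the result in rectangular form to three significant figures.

Z_in ≈ 312 + j354 Ω

λ = v/f = 0.65·c / 2.54 GHz = 0.0768 m
βl = 2π·l/λ = 2π × 0.419 = 151°
tan(βl) = tan(151°) = -0.554
Z_in = Z_0·(Z_L + jZ_0·tanβl)/(Z_0 + jZ_L·tanβl)
     = 300·(901 − j166)/(300 − j500)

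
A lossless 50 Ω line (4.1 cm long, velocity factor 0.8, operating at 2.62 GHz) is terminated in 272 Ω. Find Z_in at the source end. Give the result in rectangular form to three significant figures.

λ = v/f = 0.8·c / 2.62 GHz = 0.0916 m
βl = 2π·l/λ = 2π × 0.448 = 161°
tan(βl) = tan(161°) = -0.342
Z_in = Z_0·(Z_L + jZ_0·tanβl)/(Z_0 + jZ_L·tanβl)
     = 50·(272 − j17.1)/(50 − j93)

Z_in ≈ 68.2 + j110 Ω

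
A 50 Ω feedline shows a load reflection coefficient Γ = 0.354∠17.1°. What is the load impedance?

Z_L ≈ 97.5 + j23.2 Ω

Z_L = Z_0·(1 + Γ)/(1 − Γ) = 50·(1.34 + j0.104)/(0.662 − j0.104)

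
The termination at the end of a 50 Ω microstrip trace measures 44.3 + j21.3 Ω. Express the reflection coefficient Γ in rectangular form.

Γ ≈ -0.00897 + j0.228

Γ = (Z_L − Z_0)/(Z_L + Z_0) = (-5.7 + j21.3)/(94.3 + j21.3)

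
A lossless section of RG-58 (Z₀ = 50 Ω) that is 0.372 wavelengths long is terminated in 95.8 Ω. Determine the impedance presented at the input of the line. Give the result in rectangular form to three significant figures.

βl = 2π × 0.372 = 134°
tan(βl) = tan(134°) = -1.04
Z_in = Z_0·(Z_L + jZ_0·tanβl)/(Z_0 + jZ_L·tanβl)
     = 50·(95.8 − j51.9)/(50 − j99.5)

Z_in ≈ 40.2 + j28 Ω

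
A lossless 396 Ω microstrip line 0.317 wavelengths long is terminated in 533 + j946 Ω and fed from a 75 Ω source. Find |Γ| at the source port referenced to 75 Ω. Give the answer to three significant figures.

|Γ| ≈ 0.287

βl = 2π × 0.317 = 114°
tan(βl) = -2.23
Z_in = Z_0·(Z_L + jZ_0·tanβl)/(Z_0 + jZ_L·tanβl) = 64.9 + j40.5 Ω
Γ_s = (Z_in − Z_s)/(Z_in + Z_s) = (-10.1 + j40.5)/(140 + j40.5), |Γ_s| = 0.287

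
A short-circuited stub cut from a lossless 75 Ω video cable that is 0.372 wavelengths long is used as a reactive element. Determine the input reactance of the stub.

βl = 2π × 0.372 = 134°
tan(βl) = -1.04
For a short-circuited stub, Z_in = jZ_0·tan(βl)

X_in ≈ -77.9 Ω (capacitive)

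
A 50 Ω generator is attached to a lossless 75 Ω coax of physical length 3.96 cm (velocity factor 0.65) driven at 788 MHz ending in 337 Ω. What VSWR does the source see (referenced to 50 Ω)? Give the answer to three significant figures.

λ = v/f = 0.65·c / 788 MHz = 0.247 m
βl = 2π·l/λ = 2π × 0.16 = 57.6°
tan(βl) = 1.58
Z_in = Z_0·(Z_L + jZ_0·tanβl)/(Z_0 + jZ_L·tanβl) = 23 − j44.3 Ω
Γ_s = (Z_in − Z_s)/(Z_in + Z_s) = (-27 − j44.3)/(73 − j44.3), |Γ_s| = 0.608
VSWR = (1 + |Γ_s|)/(1 − |Γ_s|)

VSWR ≈ 4.11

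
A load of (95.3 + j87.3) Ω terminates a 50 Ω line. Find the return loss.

Γ = (45.3 + j87.3)/(145.3 + j87.3), |Γ| = 0.58
RL = −20·log₁₀|Γ| = −20·log₁₀(0.58)

RL ≈ 4.73 dB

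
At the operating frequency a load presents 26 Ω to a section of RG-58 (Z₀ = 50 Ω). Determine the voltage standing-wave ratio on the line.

VSWR ≈ 1.92

Γ = (26 − 50)/(26 + 50) = -0.316
VSWR = (1 + 0.316)/(1 − 0.316)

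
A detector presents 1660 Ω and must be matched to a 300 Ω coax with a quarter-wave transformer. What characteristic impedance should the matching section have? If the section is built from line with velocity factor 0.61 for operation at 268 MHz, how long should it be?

Z_qwt = √(Z_0·R_L) = √(300 × 1660) = √498000
λ = 0.61·c/f = 0.683 m, so l = λ/4 = 0.171 m

Z_qwt ≈ 706 Ω; length ≈ 17.1 cm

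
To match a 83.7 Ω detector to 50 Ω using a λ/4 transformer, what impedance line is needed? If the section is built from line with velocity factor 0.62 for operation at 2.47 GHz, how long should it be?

Z_qwt = √(Z_0·R_L) = √(50 × 83.7) = √4185
λ = 0.62·c/f = 0.0753 m, so l = λ/4 = 0.0188 m

Z_qwt ≈ 64.7 Ω; length ≈ 1.88 cm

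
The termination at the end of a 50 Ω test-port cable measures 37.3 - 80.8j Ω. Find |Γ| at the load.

Γ = (Z_L − Z_0)/(Z_L + Z_0) = (-12.7 − j80.8)/(87.3 − j80.8)
|Γ| = 81.8/119

|Γ| ≈ 0.688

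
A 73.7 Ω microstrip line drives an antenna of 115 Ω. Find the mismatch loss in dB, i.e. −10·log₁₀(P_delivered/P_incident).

mismatch loss ≈ 0.213 dB

Γ = (115 − 73.7)/(115 + 73.7) = 0.219
|Γ|² = 0.0479, so P_del/P_inc = 1 − |Γ|² = 0.952
ML = −10·log₁₀(1 − |Γ|²)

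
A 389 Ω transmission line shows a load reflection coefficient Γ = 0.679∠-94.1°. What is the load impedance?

Z_L = Z_0·(1 + Γ)/(1 − Γ) = 389·(0.951 − j0.677)/(1.05 + j0.677)

Z_L ≈ 135 − j338 Ω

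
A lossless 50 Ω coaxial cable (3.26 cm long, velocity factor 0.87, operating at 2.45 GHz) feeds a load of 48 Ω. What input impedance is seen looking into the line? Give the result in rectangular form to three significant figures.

Z_in ≈ 51.6 − j1.36 Ω

λ = v/f = 0.87·c / 2.45 GHz = 0.107 m
βl = 2π·l/λ = 2π × 0.306 = 110°
tan(βl) = tan(110°) = -2.72
Z_in = Z_0·(Z_L + jZ_0·tanβl)/(Z_0 + jZ_L·tanβl)
     = 50·(48 − j136)/(50 − j131)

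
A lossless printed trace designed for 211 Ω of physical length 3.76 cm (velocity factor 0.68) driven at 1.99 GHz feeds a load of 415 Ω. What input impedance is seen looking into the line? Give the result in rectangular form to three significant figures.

λ = v/f = 0.68·c / 1.99 GHz = 0.103 m
βl = 2π·l/λ = 2π × 0.367 = 132°
tan(βl) = tan(132°) = -1.11
Z_in = Z_0·(Z_L + jZ_0·tanβl)/(Z_0 + jZ_L·tanβl)
     = 211·(415 − j234)/(211 − j460)

Z_in ≈ 161 + j117 Ω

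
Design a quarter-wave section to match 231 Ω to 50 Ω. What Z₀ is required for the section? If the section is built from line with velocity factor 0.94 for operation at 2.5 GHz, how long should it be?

Z_qwt = √(Z_0·R_L) = √(50 × 231) = √11550
λ = 0.94·c/f = 0.113 m, so l = λ/4 = 0.0282 m

Z_qwt ≈ 107 Ω; length ≈ 2.82 cm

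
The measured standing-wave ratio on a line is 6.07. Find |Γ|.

|Γ| = (S − 1)/(S + 1) = (6.07 − 1)/(6.07 + 1) = 5.07/7.07

|Γ| ≈ 0.717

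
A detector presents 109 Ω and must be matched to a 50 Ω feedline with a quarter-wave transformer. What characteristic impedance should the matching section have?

Z_qwt = √(Z_0·R_L) = √(50 × 109) = √5450

Z_qwt ≈ 73.8 Ω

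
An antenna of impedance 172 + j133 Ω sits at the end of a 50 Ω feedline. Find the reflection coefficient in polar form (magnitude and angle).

Γ = (Z_L − Z_0)/(Z_L + Z_0) = (122 + j133)/(222 + j133)
|Γ| = 180/259 = 0.697

Γ ≈ 0.697 ∠ 16.5°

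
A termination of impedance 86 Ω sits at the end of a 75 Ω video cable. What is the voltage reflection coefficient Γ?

Γ = 0.0683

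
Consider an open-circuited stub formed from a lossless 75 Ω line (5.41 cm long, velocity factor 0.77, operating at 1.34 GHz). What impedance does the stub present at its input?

λ = v/f = 0.77·c / 1.34 GHz = 0.172 m
βl = 2π·l/λ = 2π × 0.314 = 113°
tan(βl) = -2.36
For an open-circuited stub, Z_in = −jZ_0·cot(βl) = −jZ_0/tan(βl)

Z_in ≈ +j31.8 Ω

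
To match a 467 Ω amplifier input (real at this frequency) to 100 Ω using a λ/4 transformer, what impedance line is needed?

Z_qwt = √(Z_0·R_L) = √(100 × 467) = √46700

Z_qwt ≈ 216 Ω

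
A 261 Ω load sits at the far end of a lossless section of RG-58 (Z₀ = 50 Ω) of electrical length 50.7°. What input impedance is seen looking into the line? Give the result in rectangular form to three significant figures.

Z_in ≈ 15.6 − j38.5 Ω

tan(βl) = tan(50.7°) = 1.22
Z_in = Z_0·(Z_L + jZ_0·tanβl)/(Z_0 + jZ_L·tanβl)
     = 50·(261 + j61.1)/(50 + j319)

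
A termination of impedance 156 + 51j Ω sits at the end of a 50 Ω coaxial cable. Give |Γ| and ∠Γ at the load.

Γ = (Z_L − Z_0)/(Z_L + Z_0) = (106 + j51)/(206 + j51)
|Γ| = 118/212 = 0.554

Γ ≈ 0.554 ∠ 11.8°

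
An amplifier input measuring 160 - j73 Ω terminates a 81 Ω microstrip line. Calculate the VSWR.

Γ = (Z_L − Z_0)/(Z_L + Z_0) = (79 − j73)/(241 − j73)
|Γ| = 108/252 = 0.427
VSWR = (1 + |Γ|)/(1 − |Γ|) = 1.43/0.573

VSWR ≈ 2.49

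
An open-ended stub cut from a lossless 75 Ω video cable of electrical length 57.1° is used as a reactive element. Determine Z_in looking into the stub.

tan(βl) = 1.55
For an open-ended stub, Z_in = −jZ_0·cot(βl) = −jZ_0/tan(βl)

Z_in ≈ −j48.5 Ω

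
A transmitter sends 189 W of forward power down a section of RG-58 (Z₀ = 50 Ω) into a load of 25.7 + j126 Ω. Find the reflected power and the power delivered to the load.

|Γ| = |(-24.3 + j126)/(75.7 + j126)| = 0.873
|Γ|² = 0.762
P_refl = |Γ|²·P_inc = 144 W, P_del = (1 − |Γ|²)·P_inc = 45 W

P_reflected ≈ 144 W; P_delivered ≈ 45 W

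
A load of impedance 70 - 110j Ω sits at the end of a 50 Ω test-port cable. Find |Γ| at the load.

Γ = (Z_L − Z_0)/(Z_L + Z_0) = (20 − j110)/(120 − j110)
|Γ| = 112/163

|Γ| ≈ 0.687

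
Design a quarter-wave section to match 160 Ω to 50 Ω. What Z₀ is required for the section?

Z_qwt = √(Z_0·R_L) = √(50 × 160) = √8000

Z_qwt ≈ 89.4 Ω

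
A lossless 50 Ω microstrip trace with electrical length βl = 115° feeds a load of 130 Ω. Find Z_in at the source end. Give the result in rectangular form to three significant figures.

tan(βl) = tan(115°) = -2.14
Z_in = Z_0·(Z_L + jZ_0·tanβl)/(Z_0 + jZ_L·tanβl)
     = 50·(130 − j107)/(50 − j279)

Z_in ≈ 22.7 + j19.2 Ω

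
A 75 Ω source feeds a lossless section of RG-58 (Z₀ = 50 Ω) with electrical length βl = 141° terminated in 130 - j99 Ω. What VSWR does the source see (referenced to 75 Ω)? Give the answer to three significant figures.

VSWR ≈ 3.65

tan(βl) = -0.81
Z_in = Z_0·(Z_L + jZ_0·tanβl)/(Z_0 + jZ_L·tanβl) = 44.9 + j74.6 Ω
Γ_s = (Z_in − Z_s)/(Z_in + Z_s) = (-30.1 + j74.6)/(120 + j74.6), |Γ_s| = 0.57
VSWR = (1 + |Γ_s|)/(1 − |Γ_s|)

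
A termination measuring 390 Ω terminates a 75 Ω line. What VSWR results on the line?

VSWR ≈ 5.2

Γ = (390 − 75)/(390 + 75) = 0.677
VSWR = (1 + 0.677)/(1 − 0.677)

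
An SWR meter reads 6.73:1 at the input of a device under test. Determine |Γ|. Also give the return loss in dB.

|Γ| ≈ 0.741; return loss ≈ 2.6 dB

|Γ| = (S − 1)/(S + 1) = (6.73 − 1)/(6.73 + 1) = 5.73/7.73
RL = −20·log₁₀|Γ| = −20·log₁₀(0.741)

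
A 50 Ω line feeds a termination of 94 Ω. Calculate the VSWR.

Γ = (94 − 50)/(94 + 50) = 0.306
VSWR = (1 + 0.306)/(1 − 0.306)

VSWR ≈ 1.88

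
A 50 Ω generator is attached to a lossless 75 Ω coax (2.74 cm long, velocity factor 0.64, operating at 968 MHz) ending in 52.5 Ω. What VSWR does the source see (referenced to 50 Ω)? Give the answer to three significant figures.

λ = v/f = 0.64·c / 968 MHz = 0.198 m
βl = 2π·l/λ = 2π × 0.138 = 49.7°
tan(βl) = 1.18
Z_in = Z_0·(Z_L + jZ_0·tanβl)/(Z_0 + jZ_L·tanβl) = 74.7 + j26.8 Ω
Γ_s = (Z_in − Z_s)/(Z_in + Z_s) = (24.7 + j26.8)/(125 + j26.8), |Γ_s| = 0.286
VSWR = (1 + |Γ_s|)/(1 − |Γ_s|)

VSWR ≈ 1.8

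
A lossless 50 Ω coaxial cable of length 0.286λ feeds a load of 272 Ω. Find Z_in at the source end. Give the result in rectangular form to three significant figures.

Z_in ≈ 9.66 + j11.1 Ω

βl = 2π × 0.286 = 103°
tan(βl) = tan(103°) = -4.35
Z_in = Z_0·(Z_L + jZ_0·tanβl)/(Z_0 + jZ_L·tanβl)
     = 50·(272 − j217)/(50 − j1180)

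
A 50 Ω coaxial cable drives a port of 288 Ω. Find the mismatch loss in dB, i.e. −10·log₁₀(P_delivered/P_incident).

Γ = (288 − 50)/(288 + 50) = 0.704
|Γ|² = 0.496, so P_del/P_inc = 1 − |Γ|² = 0.504
ML = −10·log₁₀(1 − |Γ|²)

mismatch loss ≈ 2.97 dB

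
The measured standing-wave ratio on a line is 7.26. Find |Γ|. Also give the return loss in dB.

|Γ| ≈ 0.758; return loss ≈ 2.41 dB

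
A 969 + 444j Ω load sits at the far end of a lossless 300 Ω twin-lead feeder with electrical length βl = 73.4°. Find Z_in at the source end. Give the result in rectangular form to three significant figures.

tan(βl) = tan(73.4°) = 3.35
Z_in = Z_0·(Z_L + jZ_0·tanβl)/(Z_0 + jZ_L·tanβl)
     = 300·(969 + j1450)/(-1190 + j3250)

Z_in ≈ 89.2 − j122 Ω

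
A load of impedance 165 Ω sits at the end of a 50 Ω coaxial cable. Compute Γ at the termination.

Γ = 0.535

Γ = (Z_L − Z_0)/(Z_L + Z_0) = (165 − 50)/(165 + 50) = 115/215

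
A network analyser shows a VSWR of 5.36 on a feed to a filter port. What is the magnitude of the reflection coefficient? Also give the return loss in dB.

|Γ| ≈ 0.686; return loss ≈ 3.28 dB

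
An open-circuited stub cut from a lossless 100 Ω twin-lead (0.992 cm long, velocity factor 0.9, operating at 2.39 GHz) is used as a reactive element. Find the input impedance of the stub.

λ = v/f = 0.9·c / 2.39 GHz = 0.113 m
βl = 2π·l/λ = 2π × 0.0878 = 31.6°
tan(βl) = 0.615
For an open-circuited stub, Z_in = −jZ_0·cot(βl) = −jZ_0/tan(βl)

Z_in ≈ −j162 Ω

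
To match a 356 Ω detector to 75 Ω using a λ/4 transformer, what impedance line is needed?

Z_qwt ≈ 163 Ω

Z_qwt = √(Z_0·R_L) = √(75 × 356) = √26700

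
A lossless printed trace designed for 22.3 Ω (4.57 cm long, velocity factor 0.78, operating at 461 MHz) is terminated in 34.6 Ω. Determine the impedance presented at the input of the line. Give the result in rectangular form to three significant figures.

λ = v/f = 0.78·c / 461 MHz = 0.508 m
βl = 2π·l/λ = 2π × 0.09 = 32.4°
tan(βl) = tan(32.4°) = 0.635
Z_in = Z_0·(Z_L + jZ_0·tanβl)/(Z_0 + jZ_L·tanβl)
     = 22.3·(34.6 + j14.2)/(22.3 + j22)

Z_in ≈ 24.6 − j10.1 Ω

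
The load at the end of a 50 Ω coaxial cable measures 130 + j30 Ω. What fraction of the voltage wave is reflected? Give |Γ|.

Γ = (Z_L − Z_0)/(Z_L + Z_0) = (80 + j30)/(180 + j30)
|Γ| = 85.4/182

|Γ| ≈ 0.468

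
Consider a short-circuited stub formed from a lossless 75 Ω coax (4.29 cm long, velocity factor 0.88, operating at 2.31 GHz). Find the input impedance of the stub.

λ = v/f = 0.88·c / 2.31 GHz = 0.114 m
βl = 2π·l/λ = 2π × 0.375 = 135°
tan(βl) = -0.995
For a short-circuited stub, Z_in = jZ_0·tan(βl)

Z_in ≈ −j74.6 Ω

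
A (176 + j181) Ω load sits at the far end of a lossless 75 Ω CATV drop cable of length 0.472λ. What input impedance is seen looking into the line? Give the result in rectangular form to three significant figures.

βl = 2π × 0.472 = 170°
tan(βl) = tan(170°) = -0.178
Z_in = Z_0·(Z_L + jZ_0·tanβl)/(Z_0 + jZ_L·tanβl)
     = 75·(176 + j168)/(107 − j31.3)

Z_in ≈ 81.9 + j141 Ω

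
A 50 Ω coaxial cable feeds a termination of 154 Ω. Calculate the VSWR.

For a purely resistive load, VSWR = R_L/Z_0 or Z_0/R_L (whichever > 1) = 154/50

VSWR ≈ 3.08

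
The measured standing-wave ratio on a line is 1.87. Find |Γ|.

|Γ| ≈ 0.303

|Γ| = (S − 1)/(S + 1) = (1.87 − 1)/(1.87 + 1) = 0.87/2.87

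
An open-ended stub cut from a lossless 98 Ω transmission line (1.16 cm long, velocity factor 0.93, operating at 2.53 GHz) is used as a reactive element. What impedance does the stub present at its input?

Z_in ≈ −j126 Ω

λ = v/f = 0.93·c / 2.53 GHz = 0.11 m
βl = 2π·l/λ = 2π × 0.105 = 37.9°
tan(βl) = 0.778
For an open-ended stub, Z_in = −jZ_0·cot(βl) = −jZ_0/tan(βl)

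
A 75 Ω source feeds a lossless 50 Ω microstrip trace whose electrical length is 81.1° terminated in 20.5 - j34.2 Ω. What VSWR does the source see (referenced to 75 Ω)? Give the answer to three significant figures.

tan(βl) = 6.39
Z_in = Z_0·(Z_L + jZ_0·tanβl)/(Z_0 + jZ_L·tanβl) = 24 + j41.4 Ω
Γ_s = (Z_in − Z_s)/(Z_in + Z_s) = (-51 + j41.4)/(99 + j41.4), |Γ_s| = 0.612
VSWR = (1 + |Γ_s|)/(1 − |Γ_s|)

VSWR ≈ 4.15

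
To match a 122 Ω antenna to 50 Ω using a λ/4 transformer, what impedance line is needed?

Z_qwt = √(Z_0·R_L) = √(50 × 122) = √6100

Z_qwt ≈ 78.1 Ω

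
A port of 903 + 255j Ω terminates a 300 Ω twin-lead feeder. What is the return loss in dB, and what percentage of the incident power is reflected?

Γ = (603 + j255)/(1203 + j255), |Γ| = 0.532
RL = −20·log₁₀(0.532) = 5.48 dB
P_refl/P_inc = |Γ|² = 0.283

RL ≈ 5.48 dB; 28.3% of incident power reflected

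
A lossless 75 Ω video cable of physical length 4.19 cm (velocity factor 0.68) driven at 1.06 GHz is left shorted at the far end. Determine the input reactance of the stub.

λ = v/f = 0.68·c / 1.06 GHz = 0.192 m
βl = 2π·l/λ = 2π × 0.218 = 78.4°
tan(βl) = 4.86
For a shorted stub, Z_in = jZ_0·tan(βl)

X_in ≈ 365 Ω (inductive)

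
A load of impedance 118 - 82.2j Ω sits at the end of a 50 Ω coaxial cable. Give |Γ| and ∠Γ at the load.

Γ ≈ 0.57 ∠ -24.3°

Γ = (Z_L − Z_0)/(Z_L + Z_0) = (68 − j82.2)/(168 − j82.2)
|Γ| = 107/187 = 0.57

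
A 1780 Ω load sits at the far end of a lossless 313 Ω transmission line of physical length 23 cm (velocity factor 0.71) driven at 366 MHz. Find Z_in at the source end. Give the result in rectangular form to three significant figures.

λ = v/f = 0.71·c / 366 MHz = 0.582 m
βl = 2π·l/λ = 2π × 0.395 = 142°
tan(βl) = tan(142°) = -0.774
Z_in = Z_0·(Z_L + jZ_0·tanβl)/(Z_0 + jZ_L·tanβl)
     = 313·(1780 − j242)/(313 − j1380)

Z_in ≈ 140 + j373 Ω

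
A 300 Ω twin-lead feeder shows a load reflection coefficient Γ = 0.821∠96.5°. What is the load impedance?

Z_L = Z_0·(1 + Γ)/(1 − Γ) = 300·(0.907 + j0.816)/(1.09 − j0.816)

Z_L ≈ 52.6 + j263 Ω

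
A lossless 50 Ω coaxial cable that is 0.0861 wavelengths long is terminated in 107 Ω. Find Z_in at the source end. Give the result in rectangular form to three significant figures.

βl = 2π × 0.0861 = 31°
tan(βl) = tan(31°) = 0.601
Z_in = Z_0·(Z_L + jZ_0·tanβl)/(Z_0 + jZ_L·tanβl)
     = 50·(107 + j30)/(50 + j64.3)

Z_in ≈ 54.9 − j40.5 Ω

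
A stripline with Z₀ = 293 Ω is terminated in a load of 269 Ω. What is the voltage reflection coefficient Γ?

Γ = -0.0427

Γ = (Z_L − Z_0)/(Z_L + Z_0) = (269 − 293)/(269 + 293) = -24/562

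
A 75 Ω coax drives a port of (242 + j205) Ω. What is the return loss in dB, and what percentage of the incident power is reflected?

RL ≈ 3.09 dB; 49.1% of incident power reflected

Γ = (167 + j205)/(317 + j205), |Γ| = 0.7
RL = −20·log₁₀(0.7) = 3.09 dB
P_refl/P_inc = |Γ|² = 0.491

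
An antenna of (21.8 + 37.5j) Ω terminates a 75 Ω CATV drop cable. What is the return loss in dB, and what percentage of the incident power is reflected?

RL ≈ 4.05 dB; 39.3% of incident power reflected

Γ = (-53.2 + j37.5)/(96.8 + j37.5), |Γ| = 0.627
RL = −20·log₁₀(0.627) = 4.05 dB
P_refl/P_inc = |Γ|² = 0.393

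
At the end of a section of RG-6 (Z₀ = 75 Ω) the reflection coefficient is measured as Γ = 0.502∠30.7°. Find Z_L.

Z_L ≈ 144 + j98.9 Ω

Z_L = Z_0·(1 + Γ)/(1 − Γ) = 75·(1.43 + j0.256)/(0.568 − j0.256)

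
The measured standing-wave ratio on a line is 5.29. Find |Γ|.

|Γ| ≈ 0.682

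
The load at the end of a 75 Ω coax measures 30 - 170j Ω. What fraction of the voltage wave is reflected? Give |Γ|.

|Γ| ≈ 0.88

Γ = (Z_L − Z_0)/(Z_L + Z_0) = (-45 − j170)/(105 − j170)
|Γ| = 176/200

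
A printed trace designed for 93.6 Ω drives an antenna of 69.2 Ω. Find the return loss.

RL ≈ 16.5 dB

Γ = (69.2 − 93.6)/(69.2 + 93.6) = -0.15
RL = −20·log₁₀|Γ| = −20·log₁₀(0.15)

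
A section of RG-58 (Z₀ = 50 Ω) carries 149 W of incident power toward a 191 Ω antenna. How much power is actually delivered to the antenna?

Γ = (191 − 50)/(191 + 50) = 0.585
|Γ|² = 0.342
P_refl = |Γ|²·P_inc = 51 W, P_del = (1 − |Γ|²)·P_inc = 98 W

P_delivered ≈ 98 W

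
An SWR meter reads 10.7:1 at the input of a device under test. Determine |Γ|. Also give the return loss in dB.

|Γ| = (S − 1)/(S + 1) = (10.7 − 1)/(10.7 + 1) = 9.7/11.7
RL = −20·log₁₀|Γ| = −20·log₁₀(0.829)

|Γ| ≈ 0.829; return loss ≈ 1.63 dB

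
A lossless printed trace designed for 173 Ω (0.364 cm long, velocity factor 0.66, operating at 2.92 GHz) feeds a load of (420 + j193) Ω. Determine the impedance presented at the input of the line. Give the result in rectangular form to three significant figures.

Z_in ≈ 431 − j185 Ω

λ = v/f = 0.66·c / 2.92 GHz = 0.0678 m
βl = 2π·l/λ = 2π × 0.0537 = 19.3°
tan(βl) = tan(19.3°) = 0.351
Z_in = Z_0·(Z_L + jZ_0·tanβl)/(Z_0 + jZ_L·tanβl)
     = 173·(420 + j254)/(105 + j147)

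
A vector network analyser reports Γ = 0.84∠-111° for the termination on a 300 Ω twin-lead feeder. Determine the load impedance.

Z_L ≈ 38.3 − j204 Ω

Z_L = Z_0·(1 + Γ)/(1 − Γ) = 300·(0.699 − j0.784)/(1.3 + j0.784)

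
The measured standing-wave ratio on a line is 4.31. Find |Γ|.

|Γ| = (S − 1)/(S + 1) = (4.31 − 1)/(4.31 + 1) = 3.31/5.31

|Γ| ≈ 0.623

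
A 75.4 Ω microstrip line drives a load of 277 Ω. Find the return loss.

RL ≈ 4.85 dB

Γ = (277 − 75.4)/(277 + 75.4) = 0.572
RL = −20·log₁₀|Γ| = −20·log₁₀(0.572)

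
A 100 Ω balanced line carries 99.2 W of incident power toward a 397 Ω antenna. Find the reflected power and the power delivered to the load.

P_reflected ≈ 35.4 W; P_delivered ≈ 63.8 W

Γ = (397 − 100)/(397 + 100) = 0.598
|Γ|² = 0.357
P_refl = |Γ|²·P_inc = 35.4 W, P_del = (1 − |Γ|²)·P_inc = 63.8 W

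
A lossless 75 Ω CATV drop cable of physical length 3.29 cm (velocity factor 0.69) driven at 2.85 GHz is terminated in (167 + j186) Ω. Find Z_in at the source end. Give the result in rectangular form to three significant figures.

λ = v/f = 0.69·c / 2.85 GHz = 0.0726 m
βl = 2π·l/λ = 2π × 0.453 = 163°
tan(βl) = tan(163°) = -0.304
Z_in = Z_0·(Z_L + jZ_0·tanβl)/(Z_0 + jZ_L·tanβl)
     = 75·(167 + j163)/(132 − j50.8)

Z_in ≈ 51.6 + j113 Ω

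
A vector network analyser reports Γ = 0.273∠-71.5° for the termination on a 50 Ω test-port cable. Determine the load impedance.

Z_L = Z_0·(1 + Γ)/(1 − Γ) = 50·(1.09 − j0.259)/(0.913 + j0.259)

Z_L ≈ 51.3 − j28.7 Ω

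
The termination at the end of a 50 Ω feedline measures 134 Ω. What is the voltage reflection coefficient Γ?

Γ = (Z_L − Z_0)/(Z_L + Z_0) = (134 − 50)/(134 + 50) = 84/184

Γ = 0.457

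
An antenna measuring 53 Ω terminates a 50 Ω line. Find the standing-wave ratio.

VSWR ≈ 1.06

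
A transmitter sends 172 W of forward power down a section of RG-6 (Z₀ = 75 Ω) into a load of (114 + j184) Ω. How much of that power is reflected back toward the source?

P_reflected ≈ 87.5 W

|Γ| = |(39 + j184)/(189 + j184)| = 0.713
|Γ|² = 0.508
P_refl = |Γ|²·P_inc = 87.5 W, P_del = (1 − |Γ|²)·P_inc = 84.5 W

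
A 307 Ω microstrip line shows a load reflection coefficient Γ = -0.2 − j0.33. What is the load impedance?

Z_L = Z_0·(1 + Γ)/(1 − Γ) = 307·(0.8 − j0.33)/(1.2 + j0.33)

Z_L ≈ 169 − j131 Ω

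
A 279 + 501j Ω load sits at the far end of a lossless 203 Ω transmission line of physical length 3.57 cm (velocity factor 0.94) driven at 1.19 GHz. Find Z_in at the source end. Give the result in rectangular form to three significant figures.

λ = v/f = 0.94·c / 1.19 GHz = 0.237 m
βl = 2π·l/λ = 2π × 0.151 = 54.2°
tan(βl) = tan(54.2°) = 1.39
Z_in = Z_0·(Z_L + jZ_0·tanβl)/(Z_0 + jZ_L·tanβl)
     = 203·(279 + j783)/(-493 + j387)

Z_in ≈ 85.7 − j255 Ω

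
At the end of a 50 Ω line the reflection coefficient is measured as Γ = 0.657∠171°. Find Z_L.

Z_L = Z_0·(1 + Γ)/(1 − Γ) = 50·(0.351 + j0.103)/(1.65 − j0.103)

Z_L ≈ 10.4 + j3.77 Ω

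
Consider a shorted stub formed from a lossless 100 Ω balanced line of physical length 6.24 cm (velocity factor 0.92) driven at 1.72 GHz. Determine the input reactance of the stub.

λ = v/f = 0.92·c / 1.72 GHz = 0.16 m
βl = 2π·l/λ = 2π × 0.389 = 140°
tan(βl) = -0.839
For a shorted stub, Z_in = jZ_0·tan(βl)

X_in ≈ -83.9 Ω (capacitive)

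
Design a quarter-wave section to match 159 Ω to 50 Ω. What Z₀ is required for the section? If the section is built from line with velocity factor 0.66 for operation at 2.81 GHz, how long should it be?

Z_qwt ≈ 89.2 Ω; length ≈ 1.76 cm

Z_qwt = √(Z_0·R_L) = √(50 × 159) = √7950
λ = 0.66·c/f = 0.0705 m, so l = λ/4 = 0.0176 m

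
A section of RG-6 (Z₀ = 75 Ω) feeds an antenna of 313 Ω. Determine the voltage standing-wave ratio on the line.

Γ = (313 − 75)/(313 + 75) = 0.613
VSWR = (1 + 0.613)/(1 − 0.613)

VSWR ≈ 4.17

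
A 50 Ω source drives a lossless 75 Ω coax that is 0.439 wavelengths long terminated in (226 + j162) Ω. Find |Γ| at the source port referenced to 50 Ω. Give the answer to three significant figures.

|Γ| ≈ 0.714

βl = 2π × 0.439 = 158°
tan(βl) = -0.403
Z_in = Z_0·(Z_L + jZ_0·tanβl)/(Z_0 + jZ_L·tanβl) = 52.8 + j105 Ω
Γ_s = (Z_in − Z_s)/(Z_in + Z_s) = (2.79 + j105)/(103 + j105), |Γ_s| = 0.714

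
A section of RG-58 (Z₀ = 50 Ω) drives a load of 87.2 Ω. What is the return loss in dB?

Γ = (87.2 − 50)/(87.2 + 50) = 0.271
RL = −20·log₁₀|Γ| = −20·log₁₀(0.271)

RL ≈ 11.3 dB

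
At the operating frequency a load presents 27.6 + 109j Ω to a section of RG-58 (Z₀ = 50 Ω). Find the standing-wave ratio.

Γ = (Z_L − Z_0)/(Z_L + Z_0) = (-22.4 + j109)/(77.6 + j109)
|Γ| = 111/134 = 0.832
VSWR = (1 + |Γ|)/(1 − |Γ|) = 1.83/0.168

VSWR ≈ 10.9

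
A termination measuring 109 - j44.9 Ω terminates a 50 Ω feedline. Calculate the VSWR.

VSWR ≈ 2.63

Γ = (Z_L − Z_0)/(Z_L + Z_0) = (59 − j44.9)/(159 − j44.9)
|Γ| = 74.1/165 = 0.449
VSWR = (1 + |Γ|)/(1 − |Γ|) = 1.45/0.551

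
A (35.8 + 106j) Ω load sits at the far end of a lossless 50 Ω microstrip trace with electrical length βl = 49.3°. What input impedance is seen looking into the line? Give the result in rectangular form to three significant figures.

tan(βl) = tan(49.3°) = 1.16
Z_in = Z_0·(Z_L + jZ_0·tanβl)/(Z_0 + jZ_L·tanβl)
     = 50·(35.8 + j164)/(-73.2 + j41.6)

Z_in ≈ 29.7 − j95.2 Ω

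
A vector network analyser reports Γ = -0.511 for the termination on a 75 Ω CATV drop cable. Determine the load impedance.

Z_L = Z_0·(1 + Γ)/(1 − Γ) = 75·(0.489)/(1.51)

Z_L ≈ 24.3 Ω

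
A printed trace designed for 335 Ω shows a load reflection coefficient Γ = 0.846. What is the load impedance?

Z_L ≈ 4020 Ω

Z_L = Z_0·(1 + Γ)/(1 − Γ) = 335·(1.85)/(0.154)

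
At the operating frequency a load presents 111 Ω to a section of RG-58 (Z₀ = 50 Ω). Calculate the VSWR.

VSWR ≈ 2.22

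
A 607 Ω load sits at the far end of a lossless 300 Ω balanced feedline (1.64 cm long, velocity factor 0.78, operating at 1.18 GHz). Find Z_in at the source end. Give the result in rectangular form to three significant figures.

Z_in ≈ 344 − j227 Ω

λ = v/f = 0.78·c / 1.18 GHz = 0.198 m
βl = 2π·l/λ = 2π × 0.0827 = 29.8°
tan(βl) = tan(29.8°) = 0.572
Z_in = Z_0·(Z_L + jZ_0·tanβl)/(Z_0 + jZ_L·tanβl)
     = 300·(607 + j172)/(300 + j347)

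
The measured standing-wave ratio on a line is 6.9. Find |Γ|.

|Γ| = (S − 1)/(S + 1) = (6.9 − 1)/(6.9 + 1) = 5.9/7.9

|Γ| ≈ 0.747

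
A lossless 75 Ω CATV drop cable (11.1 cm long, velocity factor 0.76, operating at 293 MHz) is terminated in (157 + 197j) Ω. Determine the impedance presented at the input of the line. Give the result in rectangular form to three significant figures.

Z_in ≈ 33.3 − j89.1 Ω

λ = v/f = 0.76·c / 293 MHz = 0.778 m
βl = 2π·l/λ = 2π × 0.143 = 51.4°
tan(βl) = tan(51.4°) = 1.25
Z_in = Z_0·(Z_L + jZ_0·tanβl)/(Z_0 + jZ_L·tanβl)
     = 75·(157 + j291)/(-171 + j196)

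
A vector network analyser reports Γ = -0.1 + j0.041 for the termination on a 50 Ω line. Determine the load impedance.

Z_L = Z_0·(1 + Γ)/(1 − Γ) = 50·(0.9 + j0.041)/(1.1 − j0.041)

Z_L ≈ 40.8 + j3.38 Ω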